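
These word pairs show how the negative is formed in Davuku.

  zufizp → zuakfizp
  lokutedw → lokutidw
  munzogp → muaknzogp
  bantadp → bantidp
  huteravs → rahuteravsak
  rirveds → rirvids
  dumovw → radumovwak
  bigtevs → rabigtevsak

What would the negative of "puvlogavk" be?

rapuvlogavkak

rirveds and huteravs both end in -s yet inflect differently (rirvids, rahuteravsak), so the final letter is not what conditions the rule; the second-to-last letter is.
"puvlogavk" has second-to-last letter 'v'. The stems whose second-to-last letter is 'v' (huteravs → rahuteravsak, dumovw → radumovwak, bigtevs → rabigtevsak) add ra- … -ak around the stem.
The other patterns: stems whose second-to-last letter is 'd' change the last vowel to 'i'; stems whose second-to-last letter is 'g' or 'z' insert -ak- after the first vowel.
So puvlogavk → rapuvlogavkak.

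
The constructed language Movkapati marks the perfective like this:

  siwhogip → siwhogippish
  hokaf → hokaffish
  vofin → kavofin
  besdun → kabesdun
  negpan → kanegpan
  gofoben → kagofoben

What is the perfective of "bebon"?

kabebon

negpan and hokaf both have last vowel 'a' yet inflect differently (kanegpan, hokaffish), so the last vowel is not what conditions the rule; the final letter is.
"bebon" ends in -n. The stems ending in -n (gofoben → kagofoben, besdun → kabesdun, vofin → kavofin) add the prefix ka-.
The other pattern: stems ending in -f or -p double the final consonant and add -ish.
So bebon → kabebon.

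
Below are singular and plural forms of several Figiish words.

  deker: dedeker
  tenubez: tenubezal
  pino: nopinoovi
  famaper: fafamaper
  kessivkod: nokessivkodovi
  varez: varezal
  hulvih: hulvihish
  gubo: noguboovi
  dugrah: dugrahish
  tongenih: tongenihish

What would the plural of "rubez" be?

rubezal

deker and varez both have last vowel 'e' yet inflect differently (dedeker, varezal), so the last vowel is not what conditions the rule; the final letter is.
"rubez" ends in -z. The stems ending in -z (varez → varezal, tenubez → tenubezal) add -al.
The other patterns: stems ending in -h add -ish; stems ending in -r repeat the first consonant+vowel as a prefix; stems ending in -d or -o add no- … -ovi around the stem.
So rubez → rubezal.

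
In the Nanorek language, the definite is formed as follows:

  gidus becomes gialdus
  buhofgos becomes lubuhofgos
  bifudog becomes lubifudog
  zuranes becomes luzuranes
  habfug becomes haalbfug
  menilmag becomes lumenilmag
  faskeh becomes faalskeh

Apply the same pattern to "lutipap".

lulutipap

gidus and zuranes both end in -s yet inflect differently (gialdus, luzuranes), so the final letter is not what conditions the rule; the number of vowels is.
"lutipap" has 3 vowels. The stems with 3 vowels (zuranes → luzuranes, bifudog → lubifudog, buhofgos → lubuhofgos) add the prefix lu-.
So lutipap → lulutipap.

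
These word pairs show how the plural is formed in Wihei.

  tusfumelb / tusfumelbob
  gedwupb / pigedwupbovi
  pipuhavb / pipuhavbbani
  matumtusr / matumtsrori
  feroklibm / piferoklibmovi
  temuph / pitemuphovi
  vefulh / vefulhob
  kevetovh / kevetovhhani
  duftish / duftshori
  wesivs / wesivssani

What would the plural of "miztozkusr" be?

miztozksrori

duftish and vefulh both end in -h yet inflect differently (duftshori, vefulhob), so the final letter is not what conditions the rule; the second-to-last letter is.
"miztozkusr" has second-to-last letter 's'. The stems whose second-to-last letter is 's' (matumtusr → matumtsrori, duftish → duftshori) delete the last vowel and add -ori.
So miztozkusr → miztozksrori.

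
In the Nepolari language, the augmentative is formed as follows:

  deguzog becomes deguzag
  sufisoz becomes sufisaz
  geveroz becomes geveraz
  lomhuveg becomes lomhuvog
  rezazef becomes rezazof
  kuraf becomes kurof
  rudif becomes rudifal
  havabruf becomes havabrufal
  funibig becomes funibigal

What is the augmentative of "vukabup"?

deguzog and lomhuveg both end in -g yet inflect differently (deguzag, lomhuvog), so the final letter is not what conditions the rule; the last vowel is.
"vukabup" has last vowel 'u'. The one such stem in the data (havabruf → havabrufal) adds -al, so the same rule applies.
So vukabup → vukabupal.

vukabupal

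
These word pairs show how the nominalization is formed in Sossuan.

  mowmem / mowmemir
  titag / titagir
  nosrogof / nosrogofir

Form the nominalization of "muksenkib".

Every pair shown (mowmem → mowmemir, titag → titagir, nosrogof → nosrogofir) follows the same rule: add -ir.
So muksenkib → muksenkibir.

muksenkibir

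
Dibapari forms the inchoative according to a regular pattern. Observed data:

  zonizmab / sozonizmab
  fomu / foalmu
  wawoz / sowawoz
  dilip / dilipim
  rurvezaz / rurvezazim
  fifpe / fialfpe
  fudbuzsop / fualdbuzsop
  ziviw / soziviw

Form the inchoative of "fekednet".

fealkednet

"fekednet" begins with f-. The stems beginning with f- (fifpe → fialfpe, fomu → foalmu, fudbuzsop → fualdbuzsop) insert -al- after the first vowel.
So fekednet → fealkednet.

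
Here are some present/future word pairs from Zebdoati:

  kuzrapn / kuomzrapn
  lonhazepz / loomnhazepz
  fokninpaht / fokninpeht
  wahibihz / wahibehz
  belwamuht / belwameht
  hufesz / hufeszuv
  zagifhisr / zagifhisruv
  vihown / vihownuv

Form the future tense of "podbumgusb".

lonhazepz and wahibihz both end in -z yet inflect differently (loomnhazepz, wahibehz), so the final letter is not what conditions the rule; the second-to-last letter is.
"podbumgusb" has second-to-last letter 's'. The stems whose second-to-last letter is 's' (hufesz → hufeszuv, zagifhisr → zagifhisruv) add -uv.
The other patterns: stems whose second-to-last letter is 'p' insert -om- after the first vowel; stems whose second-to-last letter is 'h' change the last vowel to 'e'.
So podbumgusb → podbumgusbuv.

podbumgusbuv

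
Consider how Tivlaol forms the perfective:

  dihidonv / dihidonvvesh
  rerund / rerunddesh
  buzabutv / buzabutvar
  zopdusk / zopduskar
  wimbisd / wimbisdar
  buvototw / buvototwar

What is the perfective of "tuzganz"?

"tuzganz" has second-to-last letter 'n'. The stems whose second-to-last letter is 'n' (dihidonv → dihidonvvesh, rerund → rerunddesh) double the final consonant and add -esh.
The other pattern: stems whose second-to-last letter is 's' or 't' add -ar.
So tuzganz → tuzganzzesh.

tuzganzzesh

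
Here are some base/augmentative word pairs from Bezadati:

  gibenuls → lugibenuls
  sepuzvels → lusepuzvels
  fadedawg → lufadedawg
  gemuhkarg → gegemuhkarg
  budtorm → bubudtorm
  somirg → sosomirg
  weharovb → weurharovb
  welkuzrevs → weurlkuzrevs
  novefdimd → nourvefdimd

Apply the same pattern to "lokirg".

lolokirg

"lokirg" has second-to-last letter 'r'. The stems whose second-to-last letter is 'r' (gemuhkarg → gegemuhkarg, budtorm → bubudtorm, somirg → sosomirg) repeat the first consonant+vowel as a prefix.
The other patterns: stems whose second-to-last letter is 'l' or 'w' add the prefix lu-; stems whose second-to-last letter is 'm' or 'v' insert -ur- after the first vowel.
So lokirg → lolokirg.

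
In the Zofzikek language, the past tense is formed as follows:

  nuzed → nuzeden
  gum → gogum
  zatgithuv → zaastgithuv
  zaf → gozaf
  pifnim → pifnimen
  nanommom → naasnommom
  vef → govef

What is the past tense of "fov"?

"fov" has 1 vowel. The stems with 1 vowel (vef → govef, zaf → gozaf, gum → gogum) add the prefix go-.
The other patterns: stems with 2 vowels add -en; stems with 3 vowels insert -as- after the first vowel.
So fov → gofov.

gofov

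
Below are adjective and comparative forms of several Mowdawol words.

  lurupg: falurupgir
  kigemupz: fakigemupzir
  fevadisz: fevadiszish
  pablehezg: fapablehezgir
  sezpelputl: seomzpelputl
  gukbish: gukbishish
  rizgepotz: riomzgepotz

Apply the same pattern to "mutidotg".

fevadisz and rizgepotz both end in -z yet inflect differently (fevadiszish, riomzgepotz), so the final letter is not what conditions the rule; the second-to-last letter is.
"mutidotg" has second-to-last letter 't'. The stems whose second-to-last letter is 't' (rizgepotz → riomzgepotz, sezpelputl → seomzpelputl) insert -om- after the first vowel.
The other patterns: stems whose second-to-last letter is 's' add -ish; stems whose second-to-last letter is 'p' or 'z' add fa- … -ir around the stem.
So mutidotg → muomtidotg.

muomtidotg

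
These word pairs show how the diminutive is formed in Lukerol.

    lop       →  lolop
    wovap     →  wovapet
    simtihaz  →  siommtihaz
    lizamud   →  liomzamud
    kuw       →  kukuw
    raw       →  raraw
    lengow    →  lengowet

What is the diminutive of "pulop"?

lop and wovap both end in -p yet inflect differently (lolop, wovapet), so the final letter is not what conditions the rule; the number of vowels is.
"pulop" has 2 vowels. The stems with 2 vowels (wovap → wovapet, lengow → lengowet) add -et.
The other patterns: stems with 1 vowel repeat the first consonant+vowel as a prefix; stems with 3 vowels insert -om- after the first vowel.
So pulop → pulopet.

pulopet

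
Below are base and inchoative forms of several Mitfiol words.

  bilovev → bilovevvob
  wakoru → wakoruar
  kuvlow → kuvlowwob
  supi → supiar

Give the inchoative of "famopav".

famopavvob

"famopav" ends in a consonant. The stems ending in a consonant (kuvlow → kuvlowwob, bilovev → bilovevvob) double the final consonant and add -ob.
The other pattern: stems ending in a vowel add -ar.
So famopav → famopavvob.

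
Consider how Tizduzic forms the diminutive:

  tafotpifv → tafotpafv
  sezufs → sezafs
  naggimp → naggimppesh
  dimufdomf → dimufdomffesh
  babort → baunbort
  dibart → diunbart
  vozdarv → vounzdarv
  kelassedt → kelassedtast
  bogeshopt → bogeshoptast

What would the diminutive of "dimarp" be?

diunmarp

"dimarp" has second-to-last letter 'r'. The stems whose second-to-last letter is 'r' (babort → baunbort, dibart → diunbart, vozdarv → vounzdarv) insert -un- after the first vowel.
So dimarp → diunmarp.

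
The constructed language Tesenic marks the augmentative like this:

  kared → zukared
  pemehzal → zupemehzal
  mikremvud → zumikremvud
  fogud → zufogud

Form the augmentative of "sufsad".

Every pair shown (kared → zukared, pemehzal → zupemehzal, mikremvud → zumikremvud, …) follows the same rule: add the prefix zu-.
So sufsad → zusufsad.

zusufsad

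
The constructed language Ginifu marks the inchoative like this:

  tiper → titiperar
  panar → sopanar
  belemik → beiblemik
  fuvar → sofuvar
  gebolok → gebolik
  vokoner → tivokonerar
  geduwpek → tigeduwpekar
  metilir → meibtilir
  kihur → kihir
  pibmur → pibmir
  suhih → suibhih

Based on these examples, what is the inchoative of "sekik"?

metilir and kihur both end in -r yet inflect differently (meibtilir, kihir), so the final letter is not what conditions the rule; the last vowel is.
"sekik" has last vowel 'i'. The stems whose last vowel is 'i' (belemik → beiblemik, suhih → suibhih, metilir → meibtilir) insert -ib- after the first vowel.
So sekik → seibkik.

seibkik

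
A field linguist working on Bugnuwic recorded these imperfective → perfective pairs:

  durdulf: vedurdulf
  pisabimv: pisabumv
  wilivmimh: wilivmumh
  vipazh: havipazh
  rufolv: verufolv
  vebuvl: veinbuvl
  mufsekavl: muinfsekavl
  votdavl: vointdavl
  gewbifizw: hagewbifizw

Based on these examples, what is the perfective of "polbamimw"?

pisabimv and rufolv both end in -v yet inflect differently (pisabumv, verufolv), so the final letter is not what conditions the rule; the second-to-last letter is.
"polbamimw" has second-to-last letter 'm'. The stems whose second-to-last letter is 'm' (wilivmimh → wilivmumh, pisabimv → pisabumv) change the last vowel to 'u'.
The other patterns: stems whose second-to-last letter is 'v' insert -in- after the first vowel; stems whose second-to-last letter is 'l' add the prefix ve-; stems whose second-to-last letter is 'z' add the prefix ha-.
So polbamimw → polbamumw.

polbamumw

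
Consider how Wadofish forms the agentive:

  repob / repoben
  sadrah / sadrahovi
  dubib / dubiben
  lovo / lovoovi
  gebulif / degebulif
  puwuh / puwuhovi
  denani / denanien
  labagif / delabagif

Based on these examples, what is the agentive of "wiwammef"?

denani and labagif both have last vowel 'i' yet inflect differently (denanien, delabagif), so the last vowel is not what conditions the rule; the final letter is.
"wiwammef" ends in -f. The stems ending in -f (labagif → delabagif, gebulif → degebulif) add the prefix de-.
The other patterns: stems ending in -b or -i add -en; stems ending in -h or -o add -ovi.
So wiwammef → dewiwammef.

dewiwammef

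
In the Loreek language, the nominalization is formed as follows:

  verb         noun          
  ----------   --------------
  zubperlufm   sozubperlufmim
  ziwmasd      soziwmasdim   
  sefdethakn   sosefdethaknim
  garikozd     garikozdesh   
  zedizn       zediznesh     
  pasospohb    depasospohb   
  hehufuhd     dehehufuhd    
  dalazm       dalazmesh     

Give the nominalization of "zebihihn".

dezebihihn

"zebihihn" has second-to-last letter 'h'. The stems whose second-to-last letter is 'h' (hehufuhd → dehehufuhd, pasospohb → depasospohb) add the prefix de-.
The other patterns: stems whose second-to-last letter is 'z' add -esh; stems whose second-to-last letter is 'f', 'k' or 's' add so- … -im around the stem.
So zebihihn → dezebihihn.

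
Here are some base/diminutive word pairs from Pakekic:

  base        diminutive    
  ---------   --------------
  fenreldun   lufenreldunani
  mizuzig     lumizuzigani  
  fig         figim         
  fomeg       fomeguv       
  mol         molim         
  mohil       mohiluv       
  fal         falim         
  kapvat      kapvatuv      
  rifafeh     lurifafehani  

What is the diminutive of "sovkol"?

sovkoluv

fig and fomeg both end in -g yet inflect differently (figim, fomeguv), so the final letter is not what conditions the rule; the number of vowels is.
"sovkol" has 2 vowels. The stems with 2 vowels (fomeg → fomeguv, mohil → mohiluv, kapvat → kapvatuv) add -uv.
The other patterns: stems with 1 vowel add -im; stems with 3 vowels add lu- … -ani around the stem.
So sovkol → sovkoluv.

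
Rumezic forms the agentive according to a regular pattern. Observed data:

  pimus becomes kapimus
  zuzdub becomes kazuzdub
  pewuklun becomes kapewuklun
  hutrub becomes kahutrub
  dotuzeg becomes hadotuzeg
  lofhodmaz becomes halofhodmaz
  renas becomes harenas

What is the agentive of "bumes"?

habumes

pimus and renas both end in -s yet inflect differently (kapimus, harenas), so the final letter is not what conditions the rule; the last vowel is.
"bumes" has last vowel 'e'. The one such stem in the data (dotuzeg → hadotuzeg) adds the prefix ha-, so the same rule applies.
The other pattern: stems whose last vowel is 'u' add the prefix ka-.
So bumes → habumes.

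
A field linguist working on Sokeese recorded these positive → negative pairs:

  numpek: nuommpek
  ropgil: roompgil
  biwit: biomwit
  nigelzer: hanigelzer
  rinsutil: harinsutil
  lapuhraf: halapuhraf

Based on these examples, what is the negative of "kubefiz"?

hakubefiz

rinsutil and ropgil both end in -l yet inflect differently (harinsutil, roompgil), so the final letter is not what conditions the rule; the number of vowels is.
"kubefiz" has 3 vowels. The stems with 3 vowels (lapuhraf → halapuhraf, rinsutil → harinsutil, nigelzer → hanigelzer) add the prefix ha-.
The other pattern: stems with 2 vowels insert -om- after the first vowel.
So kubefiz → hakubefiz.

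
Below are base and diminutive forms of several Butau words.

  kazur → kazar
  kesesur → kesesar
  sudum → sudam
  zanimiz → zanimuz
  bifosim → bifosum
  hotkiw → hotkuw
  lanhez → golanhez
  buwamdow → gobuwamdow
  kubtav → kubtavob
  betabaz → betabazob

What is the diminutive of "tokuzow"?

"tokuzow" has last vowel 'o'. The one such stem in the data (buwamdow → gobuwamdow) adds the prefix go-, so the same rule applies.
The other patterns: stems whose last vowel is 'u' change the last vowel to 'a'; stems whose last vowel is 'i' change the last vowel to 'u'; stems whose last vowel is 'a' add -ob.
So tokuzow → gotokuzow.

gotokuzow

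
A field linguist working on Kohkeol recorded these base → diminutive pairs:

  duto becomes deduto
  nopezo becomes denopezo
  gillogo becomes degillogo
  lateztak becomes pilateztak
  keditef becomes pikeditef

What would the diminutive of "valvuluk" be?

"valvuluk" ends in -k. The one such stem in the data (lateztak → pilateztak) adds the prefix pi-, so the same rule applies.
The other pattern: stems ending in -o add the prefix de-.
So valvuluk → pivalvuluk.

pivalvuluk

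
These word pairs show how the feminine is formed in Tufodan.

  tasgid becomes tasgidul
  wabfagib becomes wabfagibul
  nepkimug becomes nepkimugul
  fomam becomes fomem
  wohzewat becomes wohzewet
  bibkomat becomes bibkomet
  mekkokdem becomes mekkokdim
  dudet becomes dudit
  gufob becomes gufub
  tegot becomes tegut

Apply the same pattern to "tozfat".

fomam and mekkokdem both end in -m yet inflect differently (fomem, mekkokdim), so the final letter is not what conditions the rule; the last vowel is.
"tozfat" has last vowel 'a'. The stems whose last vowel is 'a' (fomam → fomem, wohzewat → wohzewet, bibkomat → bibkomet) change the last vowel to 'e'.
The other patterns: stems whose last vowel is 'i' or 'u' add -ul; stems whose last vowel is 'e' change the last vowel to 'i'; stems whose last vowel is 'o' change the last vowel to 'u'.
So tozfat → tozfet.

tozfet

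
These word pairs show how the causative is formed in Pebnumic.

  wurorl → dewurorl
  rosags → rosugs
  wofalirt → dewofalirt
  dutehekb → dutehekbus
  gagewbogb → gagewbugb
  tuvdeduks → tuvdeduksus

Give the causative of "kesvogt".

"kesvogt" has second-to-last letter 'g'. The stems whose second-to-last letter is 'g' (gagewbogb → gagewbugb, rosags → rosugs) change the last vowel to 'u'.
So kesvogt → kesvugt.

kesvugt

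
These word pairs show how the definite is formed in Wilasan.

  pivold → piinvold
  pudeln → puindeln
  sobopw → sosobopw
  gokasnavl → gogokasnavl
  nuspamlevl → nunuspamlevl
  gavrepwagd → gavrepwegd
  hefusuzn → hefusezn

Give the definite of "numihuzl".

pivold and gavrepwagd both end in -d yet inflect differently (piinvold, gavrepwegd), so the final letter is not what conditions the rule; the second-to-last letter is.
"numihuzl" has second-to-last letter 'z'. The one such stem in the data (hefusuzn → hefusezn) changes the last vowel to 'e' (as does gavrepwagd), so the same rule applies.
The other patterns: stems whose second-to-last letter is 'l' insert -in- after the first vowel; stems whose second-to-last letter is 'p' or 'v' repeat the first consonant+vowel as a prefix.
So numihuzl → numihezl.

numihezl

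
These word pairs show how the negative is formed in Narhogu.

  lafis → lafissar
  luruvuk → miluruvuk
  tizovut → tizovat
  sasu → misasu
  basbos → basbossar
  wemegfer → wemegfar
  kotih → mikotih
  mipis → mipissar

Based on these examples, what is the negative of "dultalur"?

dultalar

tizovut and luruvuk both have last vowel 'u' yet inflect differently (tizovat, miluruvuk), so the last vowel is not what conditions the rule; the final letter is.
"dultalur" ends in -r. The one such stem in the data (wemegfer → wemegfar) changes the last vowel to 'a' (as does tizovut), so the same rule applies.
The other patterns: stems ending in -s double the final consonant and add -ar; stems ending in -h, -k or -u add the prefix mi-.
So dultalur → dultalar.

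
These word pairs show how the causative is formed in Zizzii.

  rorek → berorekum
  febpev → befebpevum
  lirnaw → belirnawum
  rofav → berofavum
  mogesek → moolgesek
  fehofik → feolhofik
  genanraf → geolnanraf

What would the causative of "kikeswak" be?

"kikeswak" has 3 vowels. The stems with 3 vowels (mogesek → moolgesek, fehofik → feolhofik, genanraf → geolnanraf) insert -ol- after the first vowel.
So kikeswak → kiolkeswak.

kiolkeswak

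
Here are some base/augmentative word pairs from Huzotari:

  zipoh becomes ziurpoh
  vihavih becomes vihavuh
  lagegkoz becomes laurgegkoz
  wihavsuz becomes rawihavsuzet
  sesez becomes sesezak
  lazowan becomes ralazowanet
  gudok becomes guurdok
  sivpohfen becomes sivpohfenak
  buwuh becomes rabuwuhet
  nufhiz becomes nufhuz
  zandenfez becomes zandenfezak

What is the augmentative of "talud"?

lagegkoz and sesez both end in -z yet inflect differently (laurgegkoz, sesezak), so the final letter is not what conditions the rule; the last vowel is.
"talud" has last vowel 'u'. The stems whose last vowel is 'u' (buwuh → rabuwuhet, wihavsuz → rawihavsuzet) add ra- … -et around the stem.
So talud → rataludet.

rataludet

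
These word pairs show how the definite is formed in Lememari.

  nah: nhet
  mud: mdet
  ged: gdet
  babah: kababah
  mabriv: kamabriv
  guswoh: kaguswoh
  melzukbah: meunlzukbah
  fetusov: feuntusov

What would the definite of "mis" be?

mset

"mis" has 1 vowel. The stems with 1 vowel (nah → nhet, mud → mdet, ged → gdet) delete the last vowel and add -et.
The other patterns: stems with 2 vowels add the prefix ka-; stems with 3 vowels insert -un- after the first vowel.
So mis → mset.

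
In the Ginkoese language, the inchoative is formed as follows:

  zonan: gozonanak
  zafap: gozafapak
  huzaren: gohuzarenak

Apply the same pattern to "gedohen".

gogedohenak

Every pair shown (zonan → gozonanak, zafap → gozafapak, huzaren → gohuzarenak) follows the same rule: add go- … -ak around the stem.
So gedohen → gogedohenak.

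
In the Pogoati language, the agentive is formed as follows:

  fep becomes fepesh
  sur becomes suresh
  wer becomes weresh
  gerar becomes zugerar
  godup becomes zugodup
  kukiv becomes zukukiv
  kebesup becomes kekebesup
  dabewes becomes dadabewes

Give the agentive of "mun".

munesh

sur and gerar both end in -r yet inflect differently (suresh, zugerar), so the final letter is not what conditions the rule; the number of vowels is.
"mun" has 1 vowel. The stems with 1 vowel (fep → fepesh, sur → suresh, wer → weresh) add -esh.
So mun → munesh.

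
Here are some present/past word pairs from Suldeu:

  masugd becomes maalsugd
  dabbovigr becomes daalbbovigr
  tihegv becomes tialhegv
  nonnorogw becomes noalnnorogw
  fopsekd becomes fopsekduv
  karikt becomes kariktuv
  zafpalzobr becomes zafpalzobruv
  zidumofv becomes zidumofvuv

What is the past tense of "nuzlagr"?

masugd and fopsekd both end in -d yet inflect differently (maalsugd, fopsekduv), so the final letter is not what conditions the rule; the second-to-last letter is.
"nuzlagr" has second-to-last letter 'g'. The stems whose second-to-last letter is 'g' (masugd → maalsugd, dabbovigr → daalbbovigr, tihegv → tialhegv) insert -al- after the first vowel.
The other pattern: stems whose second-to-last letter is 'b', 'f' or 'k' add -uv.
So nuzlagr → nualzlagr.

nualzlagr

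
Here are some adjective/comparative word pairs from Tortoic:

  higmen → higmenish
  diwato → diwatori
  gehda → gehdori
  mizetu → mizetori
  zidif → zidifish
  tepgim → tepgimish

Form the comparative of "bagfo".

bagfori

"bagfo" ends in a vowel. The stems ending in a vowel (diwato → diwatori, gehda → gehdori, mizetu → mizetori) drop the final letter and add -ori.
The other pattern: stems ending in a consonant add -ish.
So bagfo → bagfori.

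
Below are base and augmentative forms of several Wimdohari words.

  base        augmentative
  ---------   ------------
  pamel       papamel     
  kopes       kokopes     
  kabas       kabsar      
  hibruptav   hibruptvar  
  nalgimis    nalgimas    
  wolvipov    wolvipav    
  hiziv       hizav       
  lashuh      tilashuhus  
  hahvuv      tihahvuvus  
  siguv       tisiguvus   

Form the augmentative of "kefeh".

kekefeh

"kefeh" has last vowel 'e'. The stems whose last vowel is 'e' (pamel → papamel, kopes → kokopes) repeat the first consonant+vowel as a prefix.
The other patterns: stems whose last vowel is 'a' delete the last vowel and add -ar; stems whose last vowel is 'i' or 'o' change the last vowel to 'a'; stems whose last vowel is 'u' add ti- … -us around the stem.
So kefeh → kekefeh.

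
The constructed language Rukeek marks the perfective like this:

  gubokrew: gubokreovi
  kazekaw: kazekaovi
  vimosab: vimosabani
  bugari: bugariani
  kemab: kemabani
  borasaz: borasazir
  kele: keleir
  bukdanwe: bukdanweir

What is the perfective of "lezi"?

kazekaw and vimosab both have last vowel 'a' yet inflect differently (kazekaovi, vimosabani), so the last vowel is not what conditions the rule; the final letter is.
"lezi" ends in -i. The one such stem in the data (bugari → bugariani) adds -ani, so the same rule applies.
The other patterns: stems ending in -w drop the final letter and add -ovi; stems ending in -e or -z add -ir.
So lezi → leziani.

leziani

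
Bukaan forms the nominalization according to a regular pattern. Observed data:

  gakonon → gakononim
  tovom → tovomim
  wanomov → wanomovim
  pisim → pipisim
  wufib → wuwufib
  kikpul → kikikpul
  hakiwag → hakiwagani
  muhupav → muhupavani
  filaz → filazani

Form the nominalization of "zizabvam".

"zizabvam" has last vowel 'a'. The stems whose last vowel is 'a' (hakiwag → hakiwagani, muhupav → muhupavani, filaz → filazani) add -ani.
So zizabvam → zizabvamani.

zizabvamani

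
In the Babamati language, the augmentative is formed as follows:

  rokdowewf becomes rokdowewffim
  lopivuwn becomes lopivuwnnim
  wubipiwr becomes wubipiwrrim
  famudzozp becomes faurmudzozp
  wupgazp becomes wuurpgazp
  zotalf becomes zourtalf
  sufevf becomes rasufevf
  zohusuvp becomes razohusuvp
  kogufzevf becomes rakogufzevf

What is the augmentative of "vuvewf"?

vuvewffim

rokdowewf and zotalf both end in -f yet inflect differently (rokdowewffim, zourtalf), so the final letter is not what conditions the rule; the second-to-last letter is.
"vuvewf" has second-to-last letter 'w'. The stems whose second-to-last letter is 'w' (rokdowewf → rokdowewffim, lopivuwn → lopivuwnnim, wubipiwr → wubipiwrrim) double the final consonant and add -im.
The other patterns: stems whose second-to-last letter is 'l' or 'z' insert -ur- after the first vowel; stems whose second-to-last letter is 'v' add the prefix ra-.
So vuvewf → vuvewffim.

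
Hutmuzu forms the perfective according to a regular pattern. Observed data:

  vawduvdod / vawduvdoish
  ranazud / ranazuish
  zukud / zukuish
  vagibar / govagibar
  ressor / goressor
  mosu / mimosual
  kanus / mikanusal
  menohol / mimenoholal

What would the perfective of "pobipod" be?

pobipoish

"pobipod" ends in -d. The stems ending in -d (vawduvdod → vawduvdoish, ranazud → ranazuish, zukud → zukuish) drop the final letter and add -ish.
The other patterns: stems ending in -r add the prefix go-; stems ending in -l, -s or -u add mi- … -al around the stem.
So pobipod → pobipoish.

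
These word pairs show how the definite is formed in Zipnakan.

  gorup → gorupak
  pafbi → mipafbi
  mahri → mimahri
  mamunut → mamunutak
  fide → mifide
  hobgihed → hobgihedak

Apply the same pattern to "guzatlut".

guzatlutak

"guzatlut" ends in a consonant. The stems ending in a consonant (gorup → gorupak, hobgihed → hobgihedak, mamunut → mamunutak) add -ak.
The other pattern: stems ending in a vowel add the prefix mi-.
So guzatlut → guzatlutak.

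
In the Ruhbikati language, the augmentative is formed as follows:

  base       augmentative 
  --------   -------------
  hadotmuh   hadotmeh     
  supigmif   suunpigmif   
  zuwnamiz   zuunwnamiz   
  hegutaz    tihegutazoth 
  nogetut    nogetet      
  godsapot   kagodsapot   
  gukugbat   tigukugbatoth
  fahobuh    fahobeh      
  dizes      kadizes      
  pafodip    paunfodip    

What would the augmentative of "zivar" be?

tizivaroth

godsapot and gukugbat both end in -t yet inflect differently (kagodsapot, tigukugbatoth), so the final letter is not what conditions the rule; the last vowel is.
"zivar" has last vowel 'a'. The stems whose last vowel is 'a' (hegutaz → tihegutazoth, gukugbat → tigukugbatoth) add ti- … -oth around the stem.
So zivar → tizivaroth.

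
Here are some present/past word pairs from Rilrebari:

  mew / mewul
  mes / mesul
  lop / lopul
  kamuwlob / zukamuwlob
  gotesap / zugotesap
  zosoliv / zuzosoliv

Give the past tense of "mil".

milul

lop and gotesap both end in -p yet inflect differently (lopul, zugotesap), so the final letter is not what conditions the rule; the number of vowels is.
"mil" has 1 vowel. The stems with 1 vowel (lop → lopul, mes → mesul, mew → mewul) add -ul.
The other pattern: stems with 3 vowels add the prefix zu-.
So mil → milul.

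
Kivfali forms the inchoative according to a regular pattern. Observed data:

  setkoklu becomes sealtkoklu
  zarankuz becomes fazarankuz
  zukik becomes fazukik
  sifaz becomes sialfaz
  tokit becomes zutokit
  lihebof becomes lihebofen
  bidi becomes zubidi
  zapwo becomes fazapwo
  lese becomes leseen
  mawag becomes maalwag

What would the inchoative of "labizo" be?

zarankuz and sifaz both end in -z yet inflect differently (fazarankuz, sialfaz), so the final letter is not what conditions the rule; the first letter is.
"labizo" begins with l-. The stems beginning with l- (lese → leseen, lihebof → lihebofen) add -en.
So labizo → labizoen.

labizoen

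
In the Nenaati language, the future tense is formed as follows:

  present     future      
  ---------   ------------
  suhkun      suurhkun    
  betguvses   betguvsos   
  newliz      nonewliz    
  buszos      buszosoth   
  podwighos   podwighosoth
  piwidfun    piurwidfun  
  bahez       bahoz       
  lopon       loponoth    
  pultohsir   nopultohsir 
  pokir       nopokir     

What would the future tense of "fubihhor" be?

"fubihhor" has last vowel 'o'. The stems whose last vowel is 'o' (podwighos → podwighosoth, buszos → buszosoth, lopon → loponoth) add -oth.
So fubihhor → fubihhoroth.

fubihhoroth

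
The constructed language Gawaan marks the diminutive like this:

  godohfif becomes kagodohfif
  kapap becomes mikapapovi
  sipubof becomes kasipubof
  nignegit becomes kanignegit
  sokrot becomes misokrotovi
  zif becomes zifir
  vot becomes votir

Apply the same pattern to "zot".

zotir

vot and sokrot both end in -t yet inflect differently (votir, misokrotovi), so the final letter is not what conditions the rule; the number of vowels is.
"zot" has 1 vowel. The stems with 1 vowel (vot → votir, zif → zifir) add -ir.
So zot → zotir.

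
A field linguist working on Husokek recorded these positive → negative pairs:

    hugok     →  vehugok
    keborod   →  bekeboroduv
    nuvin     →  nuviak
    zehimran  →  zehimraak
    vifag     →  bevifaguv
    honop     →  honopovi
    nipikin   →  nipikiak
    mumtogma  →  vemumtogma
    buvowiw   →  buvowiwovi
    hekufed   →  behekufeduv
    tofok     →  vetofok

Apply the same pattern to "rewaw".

rewawovi

zehimran and vifag both have last vowel 'a' yet inflect differently (zehimraak, bevifaguv), so the last vowel is not what conditions the rule; the final letter is.
"rewaw" ends in -w. The one such stem in the data (buvowiw → buvowiwovi) adds -ovi, so the same rule applies.
So rewaw → rewawovi.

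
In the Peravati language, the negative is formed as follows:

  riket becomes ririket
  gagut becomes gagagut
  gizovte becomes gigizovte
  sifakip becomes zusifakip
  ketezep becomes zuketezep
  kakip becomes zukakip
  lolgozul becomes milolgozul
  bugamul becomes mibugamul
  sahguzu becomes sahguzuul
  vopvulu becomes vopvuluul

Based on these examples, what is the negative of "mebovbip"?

zumebovbip

"mebovbip" ends in -p. The stems ending in -p (sifakip → zusifakip, ketezep → zuketezep, kakip → zukakip) add the prefix zu-.
So mebovbip → zumebovbip.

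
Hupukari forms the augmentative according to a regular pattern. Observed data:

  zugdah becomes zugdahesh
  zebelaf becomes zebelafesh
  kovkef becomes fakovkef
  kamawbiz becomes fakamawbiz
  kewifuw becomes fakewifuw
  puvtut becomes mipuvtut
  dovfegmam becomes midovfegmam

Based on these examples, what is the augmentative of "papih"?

kovkef and zebelaf both end in -f yet inflect differently (fakovkef, zebelafesh), so the final letter is not what conditions the rule; the first letter is.
"papih" begins with p-. The one such stem in the data (puvtut → mipuvtut) adds the prefix mi-, so the same rule applies.
The other patterns: stems beginning with k- add the prefix fa-; stems beginning with z- add -esh.
So papih → mipapih.

mipapih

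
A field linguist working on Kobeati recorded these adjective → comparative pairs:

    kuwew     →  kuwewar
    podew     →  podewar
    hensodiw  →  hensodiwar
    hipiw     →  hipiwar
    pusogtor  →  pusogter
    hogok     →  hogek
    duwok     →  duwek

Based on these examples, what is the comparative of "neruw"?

neruwar

podew and pusogtor both begin with p- yet inflect differently (podewar, pusogter), so the first letter is not what conditions the rule; the final letter is.
"neruw" ends in -w. The stems ending in -w (kuwew → kuwewar, podew → podewar, hensodiw → hensodiwar) add -ar.
So neruw → neruwar.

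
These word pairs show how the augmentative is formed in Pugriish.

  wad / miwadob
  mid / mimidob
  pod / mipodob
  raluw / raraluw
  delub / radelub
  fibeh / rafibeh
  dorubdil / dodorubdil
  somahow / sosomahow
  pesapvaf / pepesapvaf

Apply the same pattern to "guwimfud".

"guwimfud" has 3 vowels. The stems with 3 vowels (dorubdil → dodorubdil, somahow → sosomahow, pesapvaf → pepesapvaf) repeat the first consonant+vowel as a prefix.
The other patterns: stems with 1 vowel add mi- … -ob around the stem; stems with 2 vowels add the prefix ra-.
So guwimfud → guguwimfud.

guguwimfud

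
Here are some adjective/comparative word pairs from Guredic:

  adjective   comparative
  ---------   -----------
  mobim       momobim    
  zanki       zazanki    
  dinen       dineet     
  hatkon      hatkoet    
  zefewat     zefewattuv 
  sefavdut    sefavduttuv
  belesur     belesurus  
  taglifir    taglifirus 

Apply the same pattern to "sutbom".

susutbom

sefavdut and belesur both have last vowel 'u' yet inflect differently (sefavduttuv, belesurus), so the last vowel is not what conditions the rule; the final letter is.
"sutbom" ends in -m. The one such stem in the data (mobim → momobim) repeats the first consonant+vowel as a prefix (as does zanki), so the same rule applies.
The other patterns: stems ending in -n drop the final letter and add -et; stems ending in -t double the final consonant and add -uv; stems ending in -r add -us.
So sutbom → susutbom.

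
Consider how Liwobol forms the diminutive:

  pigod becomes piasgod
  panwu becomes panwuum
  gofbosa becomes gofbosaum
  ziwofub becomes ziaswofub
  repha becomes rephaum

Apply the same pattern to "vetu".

ziwofub and panwu both have last vowel 'u' yet inflect differently (ziaswofub, panwuum), so the last vowel is not what conditions the rule; whether the stem ends in a vowel or a consonant is.
"vetu" ends in a vowel. The stems ending in a vowel (repha → rephaum, panwu → panwuum, gofbosa → gofbosaum) add -um.
So vetu → vetuum.

vetuum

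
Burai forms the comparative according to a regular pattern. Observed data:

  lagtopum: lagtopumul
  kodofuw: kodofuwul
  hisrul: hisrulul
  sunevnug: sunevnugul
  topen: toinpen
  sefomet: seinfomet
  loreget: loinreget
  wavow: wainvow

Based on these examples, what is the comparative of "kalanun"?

kalanunul

"kalanun" has last vowel 'u'. The stems whose last vowel is 'u' (lagtopum → lagtopumul, kodofuw → kodofuwul, hisrul → hisrulul) add -ul.
So kalanun → kalanunul.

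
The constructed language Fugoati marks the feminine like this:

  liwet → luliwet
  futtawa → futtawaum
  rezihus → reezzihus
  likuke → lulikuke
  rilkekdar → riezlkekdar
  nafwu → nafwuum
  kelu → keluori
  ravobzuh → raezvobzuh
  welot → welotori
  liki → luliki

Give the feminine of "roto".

nafwu and kelu both end in -u yet inflect differently (nafwuum, keluori), so the final letter is not what conditions the rule; the first letter is.
"roto" begins with r-. The stems beginning with r- (rezihus → reezzihus, rilkekdar → riezlkekdar, ravobzuh → raezvobzuh) insert -ez- after the first vowel.
The other patterns: stems beginning with f- or n- add -um; stems beginning with l- add the prefix lu-; stems beginning with k- or w- add -ori.
So roto → roezto.

roezto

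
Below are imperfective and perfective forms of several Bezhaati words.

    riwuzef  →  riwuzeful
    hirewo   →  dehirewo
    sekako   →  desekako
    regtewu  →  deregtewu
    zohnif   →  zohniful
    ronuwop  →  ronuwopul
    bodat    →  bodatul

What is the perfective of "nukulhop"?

nukulhopul

ronuwop and hirewo both have last vowel 'o' yet inflect differently (ronuwopul, dehirewo), so the last vowel is not what conditions the rule; whether the stem ends in a vowel or a consonant is.
"nukulhop" ends in a consonant. The stems ending in a consonant (ronuwop → ronuwopul, bodat → bodatul, zohnif → zohniful) add -ul.
The other pattern: stems ending in a vowel add the prefix de-.
So nukulhop → nukulhopul.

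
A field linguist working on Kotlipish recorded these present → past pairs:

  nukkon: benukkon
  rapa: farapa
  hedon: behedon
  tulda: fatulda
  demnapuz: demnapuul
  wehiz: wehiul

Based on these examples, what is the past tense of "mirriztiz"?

mirriztiul

"mirriztiz" ends in -z. The stems ending in -z (demnapuz → demnapuul, wehiz → wehiul) drop the final letter and add -ul.
So mirriztiz → mirriztiul.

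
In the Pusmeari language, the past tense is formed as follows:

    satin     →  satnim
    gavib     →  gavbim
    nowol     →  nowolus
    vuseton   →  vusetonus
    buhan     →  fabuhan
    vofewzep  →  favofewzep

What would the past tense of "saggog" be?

saggogus

satin and vuseton both end in -n yet inflect differently (satnim, vusetonus), so the final letter is not what conditions the rule; the last vowel is.
"saggog" has last vowel 'o'. The stems whose last vowel is 'o' (nowol → nowolus, vuseton → vusetonus) add -us.
So saggog → saggogus.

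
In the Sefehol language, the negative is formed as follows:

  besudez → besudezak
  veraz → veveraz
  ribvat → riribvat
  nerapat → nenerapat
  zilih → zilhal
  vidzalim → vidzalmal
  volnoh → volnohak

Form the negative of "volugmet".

"volugmet" has last vowel 'e'. The one such stem in the data (besudez → besudezak) adds -ak, so the same rule applies.
So volugmet → volugmetak.

volugmetak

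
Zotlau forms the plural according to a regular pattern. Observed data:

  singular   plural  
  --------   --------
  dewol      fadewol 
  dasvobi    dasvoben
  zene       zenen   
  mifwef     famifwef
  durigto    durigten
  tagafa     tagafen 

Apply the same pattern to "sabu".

saben

dewol and durigto both have last vowel 'o' yet inflect differently (fadewol, durigten), so the last vowel is not what conditions the rule; whether the stem ends in a vowel or a consonant is.
"sabu" ends in a vowel. The stems ending in a vowel (durigto → durigten, dasvobi → dasvoben, tagafa → tagafen) drop the final letter and add -en.
The other pattern: stems ending in a consonant add the prefix fa-.
So sabu → saben.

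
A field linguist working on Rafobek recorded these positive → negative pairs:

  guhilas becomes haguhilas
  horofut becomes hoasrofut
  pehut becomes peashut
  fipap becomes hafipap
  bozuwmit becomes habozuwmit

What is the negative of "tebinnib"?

hatebinnib

"tebinnib" has last vowel 'i'. The one such stem in the data (bozuwmit → habozuwmit) adds the prefix ha-, so the same rule applies.
So tebinnib → hatebinnib.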